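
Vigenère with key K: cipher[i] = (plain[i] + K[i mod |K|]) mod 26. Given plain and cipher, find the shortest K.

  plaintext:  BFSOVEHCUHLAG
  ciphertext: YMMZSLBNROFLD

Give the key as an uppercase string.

XHUL

  i= 0: Y-B = 23 → X
  i= 1: M-F =  7 → H
  i= 2: M-S = 20 → U
  i= 3: Z-O = 11 → L
  i= 4: S-V = 23 → X
  i= 5: L-E =  7 → H
  i= 6: B-H = 20 → U
  i= 7: N-C = 11 → L
  i= 8: R-U = 23 → X
  i= 9: O-H =  7 → H
  i=10: F-L = 20 → U
  i=11: L-A = 11 → L
  i=12: D-G = 23 → X
  shifts repeat with period 4: XHUL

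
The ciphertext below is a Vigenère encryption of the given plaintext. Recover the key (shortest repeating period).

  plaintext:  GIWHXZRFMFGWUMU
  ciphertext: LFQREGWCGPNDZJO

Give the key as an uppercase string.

  i= 0: L-G =  5 → F
  i= 1: F-I = 23 → X
  i= 2: Q-W = 20 → U
  i= 3: R-H = 10 → K
  i= 4: E-X =  7 → H
  i= 5: G-Z =  7 → H
  i= 6: W-R =  5 → F
  i= 7: C-F = 23 → X
  i= 8: G-M = 20 → U
  i= 9: P-F = 10 → K
  i=10: N-G =  7 → H
  i=11: D-W =  7 → H
  i=12: Z-U =  5 → F
  i=13: J-M = 23 → X
  i=14: O-U = 20 → U
  shifts repeat with period 6: FXUKHH

FXUKHH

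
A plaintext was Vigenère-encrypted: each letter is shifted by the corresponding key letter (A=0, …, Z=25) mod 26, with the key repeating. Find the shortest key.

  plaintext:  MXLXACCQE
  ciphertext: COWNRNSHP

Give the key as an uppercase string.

QRL

  i= 0: C-M = 16 → Q
  i= 1: O-X = 17 → R
  i= 2: W-L = 11 → L
  i= 3: N-X = 16 → Q
  i= 4: R-A = 17 → R
  i= 5: N-C = 11 → L
  i= 6: S-C = 16 → Q
  i= 7: H-Q = 17 → R
  i= 8: P-E = 11 → L
  shifts repeat with period 3: QRL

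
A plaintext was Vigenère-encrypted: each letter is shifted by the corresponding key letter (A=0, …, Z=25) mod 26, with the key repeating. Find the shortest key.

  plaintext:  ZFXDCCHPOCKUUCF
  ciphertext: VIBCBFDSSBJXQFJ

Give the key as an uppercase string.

WDEZZD

  i= 0: V-Z = 22 → W
  i= 1: I-F =  3 → D
  i= 2: B-X =  4 → E
  i= 3: C-D = 25 → Z
  i= 4: B-C = 25 → Z
  i= 5: F-C =  3 → D
  i= 6: D-H = 22 → W
  i= 7: S-P =  3 → D
  i= 8: S-O =  4 → E
  i= 9: B-C = 25 → Z
  i=10: J-K = 25 → Z
  i=11: X-U =  3 → D
  i=12: Q-U = 22 → W
  i=13: F-C =  3 → D
  i=14: J-F =  4 → E
  shifts repeat with period 6: WDEZZD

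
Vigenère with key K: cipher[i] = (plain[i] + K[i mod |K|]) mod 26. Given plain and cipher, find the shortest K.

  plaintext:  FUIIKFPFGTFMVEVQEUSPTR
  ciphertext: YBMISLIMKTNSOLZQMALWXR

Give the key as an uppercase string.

THEAIG

  i= 0: Y-F = 19 → T
  i= 1: B-U =  7 → H
  i= 2: M-I =  4 → E
  i= 3: I-I =  0 → A
  i= 4: S-K =  8 → I
  i= 5: L-F =  6 → G
  i= 6: I-P = 19 → T
  i= 7: M-F =  7 → H
  i= 8: K-G =  4 → E
  i= 9: T-T =  0 → A
  i=10: N-F =  8 → I
  i=11: S-M =  6 → G
  i=12: O-V = 19 → T
  i=13: L-E =  7 → H
  i=14: Z-V =  4 → E
  i=15: Q-Q =  0 → A
  i=16: M-E =  8 → I
  i=17: A-U =  6 → G
  i=18: L-S = 19 → T
  i=19: W-P =  7 → H
  i=20: X-T =  4 → E
  i=21: R-R =  0 → A
  shifts repeat with period 6: THEAIG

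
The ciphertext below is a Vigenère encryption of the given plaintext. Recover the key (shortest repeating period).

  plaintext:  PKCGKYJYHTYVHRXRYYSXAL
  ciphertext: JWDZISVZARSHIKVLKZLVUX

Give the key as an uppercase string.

  i= 0: J-P = 20 → U
  i= 1: W-K = 12 → M
  i= 2: D-C =  1 → B
  i= 3: Z-G = 19 → T
  i= 4: I-K = 24 → Y
  i= 5: S-Y = 20 → U
  i= 6: V-J = 12 → M
  i= 7: Z-Y =  1 → B
  i= 8: A-H = 19 → T
  i= 9: R-T = 24 → Y
  i=10: S-Y = 20 → U
  i=11: H-V = 12 → M
  i=12: I-H =  1 → B
  i=13: K-R = 19 → T
  i=14: V-X = 24 → Y
  i=15: L-R = 20 → U
  i=16: K-Y = 12 → M
  i=17: Z-Y =  1 → B
  i=18: L-S = 19 → T
  i=19: V-X = 24 → Y
  i=20: U-A = 20 → U
  i=21: X-L = 12 → M
  shifts repeat with period 5: UMBTY

UMBTY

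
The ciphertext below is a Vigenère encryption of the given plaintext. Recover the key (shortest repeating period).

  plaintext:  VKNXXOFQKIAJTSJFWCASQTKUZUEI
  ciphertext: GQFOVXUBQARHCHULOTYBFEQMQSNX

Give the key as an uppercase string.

LGSRYJP

  i= 0: G-V = 11 → L
  i= 1: Q-K =  6 → G
  i= 2: F-N = 18 → S
  i= 3: O-X = 17 → R
  i= 4: V-X = 24 → Y
  i= 5: X-O =  9 → J
  i= 6: U-F = 15 → P
  i= 7: B-Q = 11 → L
  i= 8: Q-K =  6 → G
  i= 9: A-I = 18 → S
  i=10: R-A = 17 → R
  i=11: H-J = 24 → Y
  i=12: C-T =  9 → J
  i=13: H-S = 15 → P
  i=14: U-J = 11 → L
  i=15: L-F =  6 → G
  i=16: O-W = 18 → S
  i=17: T-C = 17 → R
  i=18: Y-A = 24 → Y
  i=19: B-S =  9 → J
  i=20: F-Q = 15 → P
  i=21: E-T = 11 → L
  i=22: Q-K =  6 → G
  i=23: M-U = 18 → S
  i=24: Q-Z = 17 → R
  i=25: S-U = 24 → Y
  i=26: N-E =  9 → J
  i=27: X-I = 15 → P
  shifts repeat with period 7: LGSRYJP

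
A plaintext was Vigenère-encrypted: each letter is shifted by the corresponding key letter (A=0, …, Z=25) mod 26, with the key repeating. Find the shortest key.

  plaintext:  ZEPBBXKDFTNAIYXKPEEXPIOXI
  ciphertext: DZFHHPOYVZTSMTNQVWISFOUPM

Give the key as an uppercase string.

  i= 0: D-Z =  4 → E
  i= 1: Z-E = 21 → V
  i= 2: F-P = 16 → Q
  i= 3: H-B =  6 → G
  i= 4: H-B =  6 → G
  i= 5: P-X = 18 → S
  i= 6: O-K =  4 → E
  i= 7: Y-D = 21 → V
  i= 8: V-F = 16 → Q
  i= 9: Z-T =  6 → G
  i=10: T-N =  6 → G
  i=11: S-A = 18 → S
  i=12: M-I =  4 → E
  i=13: T-Y = 21 → V
  i=14: N-X = 16 → Q
  i=15: Q-K =  6 → G
  i=16: V-P =  6 → G
  i=17: W-E = 18 → S
  i=18: I-E =  4 → E
  i=19: S-X = 21 → V
  i=20: F-P = 16 → Q
  i=21: O-I =  6 → G
  i=22: U-O =  6 → G
  i=23: P-X = 18 → S
  i=24: M-I =  4 → E
  shifts repeat with period 6: EVQGGS

EVQGGS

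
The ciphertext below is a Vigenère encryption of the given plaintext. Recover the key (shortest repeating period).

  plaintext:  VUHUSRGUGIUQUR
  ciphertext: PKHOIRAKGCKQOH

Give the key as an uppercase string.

  i= 0: P-V = 20 → U
  i= 1: K-U = 16 → Q
  i= 2: H-H =  0 → A
  i= 3: O-U = 20 → U
  i= 4: I-S = 16 → Q
  i= 5: R-R =  0 → A
  i= 6: A-G = 20 → U
  i= 7: K-U = 16 → Q
  i= 8: G-G =  0 → A
  i= 9: C-I = 20 → U
  i=10: K-U = 16 → Q
  i=11: Q-Q =  0 → A
  i=12: O-U = 20 → U
  i=13: H-R = 16 → Q
  shifts repeat with period 3: UQA

UQA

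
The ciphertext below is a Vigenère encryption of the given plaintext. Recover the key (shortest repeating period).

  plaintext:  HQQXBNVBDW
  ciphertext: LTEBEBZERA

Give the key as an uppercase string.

EDO

  i= 0: L-H =  4 → E
  i= 1: T-Q =  3 → D
  i= 2: E-Q = 14 → O
  i= 3: B-X =  4 → E
  i= 4: E-B =  3 → D
  i= 5: B-N = 14 → O
  i= 6: Z-V =  4 → E
  i= 7: E-B =  3 → D
  i= 8: R-D = 14 → O
  i= 9: A-W =  4 → E
  shifts repeat with period 3: EDO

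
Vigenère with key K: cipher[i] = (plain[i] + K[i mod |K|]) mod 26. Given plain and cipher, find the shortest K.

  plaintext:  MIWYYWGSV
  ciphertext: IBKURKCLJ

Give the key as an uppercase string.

  i= 0: I-M = 22 → W
  i= 1: B-I = 19 → T
  i= 2: K-W = 14 → O
  i= 3: U-Y = 22 → W
  i= 4: R-Y = 19 → T
  i= 5: K-W = 14 → O
  i= 6: C-G = 22 → W
  i= 7: L-S = 19 → T
  i= 8: J-V = 14 → O
  shifts repeat with period 3: WTO

WTO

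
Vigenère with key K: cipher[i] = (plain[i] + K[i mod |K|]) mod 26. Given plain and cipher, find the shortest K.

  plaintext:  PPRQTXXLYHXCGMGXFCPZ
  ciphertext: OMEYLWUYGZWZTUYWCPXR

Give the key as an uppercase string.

  i= 0: O-P = 25 → Z
  i= 1: M-P = 23 → X
  i= 2: E-R = 13 → N
  i= 3: Y-Q =  8 → I
  i= 4: L-T = 18 → S
  i= 5: W-X = 25 → Z
  i= 6: U-X = 23 → X
  i= 7: Y-L = 13 → N
  i= 8: G-Y =  8 → I
  i= 9: Z-H = 18 → S
  i=10: W-X = 25 → Z
  i=11: Z-C = 23 → X
  i=12: T-G = 13 → N
  i=13: U-M =  8 → I
  i=14: Y-G = 18 → S
  i=15: W-X = 25 → Z
  i=16: C-F = 23 → X
  i=17: P-C = 13 → N
  i=18: X-P =  8 → I
  i=19: R-Z = 18 → S
  shifts repeat with period 5: ZXNIS

ZXNIS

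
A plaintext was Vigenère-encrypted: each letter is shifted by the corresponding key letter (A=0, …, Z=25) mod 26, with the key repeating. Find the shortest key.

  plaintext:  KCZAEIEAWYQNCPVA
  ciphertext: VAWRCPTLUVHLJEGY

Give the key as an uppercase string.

  i= 0: V-K = 11 → L
  i= 1: A-C = 24 → Y
  i= 2: W-Z = 23 → X
  i= 3: R-A = 17 → R
  i= 4: C-E = 24 → Y
  i= 5: P-I =  7 → H
  i= 6: T-E = 15 → P
  i= 7: L-A = 11 → L
  i= 8: U-W = 24 → Y
  i= 9: V-Y = 23 → X
  i=10: H-Q = 17 → R
  i=11: L-N = 24 → Y
  i=12: J-C =  7 → H
  i=13: E-P = 15 → P
  i=14: G-V = 11 → L
  i=15: Y-A = 24 → Y
  shifts repeat with period 7: LYXRYHP

LYXRYHP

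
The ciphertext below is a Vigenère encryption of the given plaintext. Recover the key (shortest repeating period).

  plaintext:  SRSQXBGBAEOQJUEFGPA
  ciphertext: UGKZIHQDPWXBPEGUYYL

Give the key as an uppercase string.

  i= 0: U-S =  2 → C
  i= 1: G-R = 15 → P
  i= 2: K-S = 18 → S
  i= 3: Z-Q =  9 → J
  i= 4: I-X = 11 → L
  i= 5: H-B =  6 → G
  i= 6: Q-G = 10 → K
  i= 7: D-B =  2 → C
  i= 8: P-A = 15 → P
  i= 9: W-E = 18 → S
  i=10: X-O =  9 → J
  i=11: B-Q = 11 → L
  i=12: P-J =  6 → G
  i=13: E-U = 10 → K
  i=14: G-E =  2 → C
  i=15: U-F = 15 → P
  i=16: Y-G = 18 → S
  i=17: Y-P =  9 → J
  i=18: L-A = 11 → L
  shifts repeat with period 7: CPSJLGK

CPSJLGK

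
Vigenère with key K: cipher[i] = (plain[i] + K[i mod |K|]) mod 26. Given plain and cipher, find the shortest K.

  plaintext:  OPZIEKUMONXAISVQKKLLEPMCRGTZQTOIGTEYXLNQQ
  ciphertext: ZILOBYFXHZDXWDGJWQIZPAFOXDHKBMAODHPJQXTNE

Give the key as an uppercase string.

  i= 0: Z-O = 11 → L
  i= 1: I-P = 19 → T
  i= 2: L-Z = 12 → M
  i= 3: O-I =  6 → G
  i= 4: B-E = 23 → X
  i= 5: Y-K = 14 → O
  i= 6: F-U = 11 → L
  i= 7: X-M = 11 → L
  i= 8: H-O = 19 → T
  i= 9: Z-N = 12 → M
  i=10: D-X =  6 → G
  i=11: X-A = 23 → X
  i=12: W-I = 14 → O
  i=13: D-S = 11 → L
  i=14: G-V = 11 → L
  i=15: J-Q = 19 → T
  i=16: W-K = 12 → M
  i=17: Q-K =  6 → G
  i=18: I-L = 23 → X
  i=19: Z-L = 14 → O
  i=20: P-E = 11 → L
  i=21: A-P = 11 → L
  i=22: F-M = 19 → T
  i=23: O-C = 12 → M
  i=24: X-R =  6 → G
  i=25: D-G = 23 → X
  i=26: H-T = 14 → O
  i=27: K-Z = 11 → L
  i=28: B-Q = 11 → L
  i=29: M-T = 19 → T
  i=30: A-O = 12 → M
  i=31: O-I =  6 → G
  i=32: D-G = 23 → X
  i=33: H-T = 14 → O
  i=34: P-E = 11 → L
  i=35: J-Y = 11 → L
  i=36: Q-X = 19 → T
  i=37: X-L = 12 → M
  i=38: T-N =  6 → G
  i=39: N-Q = 23 → X
  i=40: E-Q = 14 → O
  shifts repeat with period 7: LTMGXOL

LTMGXOL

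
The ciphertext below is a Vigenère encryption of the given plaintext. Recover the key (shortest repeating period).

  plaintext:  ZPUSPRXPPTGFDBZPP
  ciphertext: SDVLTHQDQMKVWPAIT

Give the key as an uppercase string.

TOBTEQ

  i= 0: S-Z = 19 → T
  i= 1: D-P = 14 → O
  i= 2: V-U =  1 → B
  i= 3: L-S = 19 → T
  i= 4: T-P =  4 → E
  i= 5: H-R = 16 → Q
  i= 6: Q-X = 19 → T
  i= 7: D-P = 14 → O
  i= 8: Q-P =  1 → B
  i= 9: M-T = 19 → T
  i=10: K-G =  4 → E
  i=11: V-F = 16 → Q
  i=12: W-D = 19 → T
  i=13: P-B = 14 → O
  i=14: A-Z =  1 → B
  i=15: I-P = 19 → T
  i=16: T-P =  4 → E
  shifts repeat with period 6: TOBTEQ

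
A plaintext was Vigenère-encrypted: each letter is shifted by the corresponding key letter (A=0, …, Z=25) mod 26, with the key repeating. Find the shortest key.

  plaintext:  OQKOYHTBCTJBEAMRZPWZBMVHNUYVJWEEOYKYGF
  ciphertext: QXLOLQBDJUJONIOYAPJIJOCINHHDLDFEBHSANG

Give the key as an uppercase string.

  i= 0: Q-O =  2 → C
  i= 1: X-Q =  7 → H
  i= 2: L-K =  1 → B
  i= 3: O-O =  0 → A
  i= 4: L-Y = 13 → N
  i= 5: Q-H =  9 → J
  i= 6: B-T =  8 → I
  i= 7: D-B =  2 → C
  i= 8: J-C =  7 → H
  i= 9: U-T =  1 → B
  i=10: J-J =  0 → A
  i=11: O-B = 13 → N
  i=12: N-E =  9 → J
  i=13: I-A =  8 → I
  i=14: O-M =  2 → C
  i=15: Y-R =  7 → H
  i=16: A-Z =  1 → B
  i=17: P-P =  0 → A
  i=18: J-W = 13 → N
  i=19: I-Z =  9 → J
  i=20: J-B =  8 → I
  i=21: O-M =  2 → C
  i=22: C-V =  7 → H
  i=23: I-H =  1 → B
  i=24: N-N =  0 → A
  i=25: H-U = 13 → N
  i=26: H-Y =  9 → J
  i=27: D-V =  8 → I
  i=28: L-J =  2 → C
  i=29: D-W =  7 → H
  i=30: F-E =  1 → B
  i=31: E-E =  0 → A
  i=32: B-O = 13 → N
  i=33: H-Y =  9 → J
  i=34: S-K =  8 → I
  i=35: A-Y =  2 → C
  i=36: N-G =  7 → H
  i=37: G-F =  1 → B
  shifts repeat with period 7: CHBANJI

CHBANJI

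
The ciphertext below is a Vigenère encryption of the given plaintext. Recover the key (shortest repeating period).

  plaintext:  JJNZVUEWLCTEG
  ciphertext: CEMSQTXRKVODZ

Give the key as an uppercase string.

  i= 0: C-J = 19 → T
  i= 1: E-J = 21 → V
  i= 2: M-N = 25 → Z
  i= 3: S-Z = 19 → T
  i= 4: Q-V = 21 → V
  i= 5: T-U = 25 → Z
  i= 6: X-E = 19 → T
  i= 7: R-W = 21 → V
  i= 8: K-L = 25 → Z
  i= 9: V-C = 19 → T
  i=10: O-T = 21 → V
  i=11: D-E = 25 → Z
  i=12: Z-G = 19 → T
  shifts repeat with period 3: TVZ

TVZ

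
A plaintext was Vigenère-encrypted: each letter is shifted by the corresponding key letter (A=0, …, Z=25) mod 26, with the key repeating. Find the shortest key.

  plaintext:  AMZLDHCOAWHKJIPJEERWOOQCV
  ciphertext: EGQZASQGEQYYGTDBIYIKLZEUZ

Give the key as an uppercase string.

EUROXLOS

  i= 0: E-A =  4 → E
  i= 1: G-M = 20 → U
  i= 2: Q-Z = 17 → R
  i= 3: Z-L = 14 → O
  i= 4: A-D = 23 → X
  i= 5: S-H = 11 → L
  i= 6: Q-C = 14 → O
  i= 7: G-O = 18 → S
  i= 8: E-A =  4 → E
  i= 9: Q-W = 20 → U
  i=10: Y-H = 17 → R
  i=11: Y-K = 14 → O
  i=12: G-J = 23 → X
  i=13: T-I = 11 → L
  i=14: D-P = 14 → O
  i=15: B-J = 18 → S
  i=16: I-E =  4 → E
  i=17: Y-E = 20 → U
  i=18: I-R = 17 → R
  i=19: K-W = 14 → O
  i=20: L-O = 23 → X
  i=21: Z-O = 11 → L
  i=22: E-Q = 14 → O
  i=23: U-C = 18 → S
  i=24: Z-V =  4 → E
  shifts repeat with period 8: EUROXLOS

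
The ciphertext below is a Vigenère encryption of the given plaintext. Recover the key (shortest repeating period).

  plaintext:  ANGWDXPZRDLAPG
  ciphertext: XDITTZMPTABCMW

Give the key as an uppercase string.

  i= 0: X-A = 23 → X
  i= 1: D-N = 16 → Q
  i= 2: I-G =  2 → C
  i= 3: T-W = 23 → X
  i= 4: T-D = 16 → Q
  i= 5: Z-X =  2 → C
  i= 6: M-P = 23 → X
  i= 7: P-Z = 16 → Q
  i= 8: T-R =  2 → C
  i= 9: A-D = 23 → X
  i=10: B-L = 16 → Q
  i=11: C-A =  2 → C
  i=12: M-P = 23 → X
  i=13: W-G = 16 → Q
  shifts repeat with period 3: XQC

XQC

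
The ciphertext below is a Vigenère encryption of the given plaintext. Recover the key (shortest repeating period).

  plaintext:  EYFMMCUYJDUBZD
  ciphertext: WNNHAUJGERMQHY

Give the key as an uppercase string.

  i= 0: W-E = 18 → S
  i= 1: N-Y = 15 → P
  i= 2: N-F =  8 → I
  i= 3: H-M = 21 → V
  i= 4: A-M = 14 → O
  i= 5: U-C = 18 → S
  i= 6: J-U = 15 → P
  i= 7: G-Y =  8 → I
  i= 8: E-J = 21 → V
  i= 9: R-D = 14 → O
  i=10: M-U = 18 → S
  i=11: Q-B = 15 → P
  i=12: H-Z =  8 → I
  i=13: Y-D = 21 → V
  shifts repeat with period 5: SPIVO

SPIVO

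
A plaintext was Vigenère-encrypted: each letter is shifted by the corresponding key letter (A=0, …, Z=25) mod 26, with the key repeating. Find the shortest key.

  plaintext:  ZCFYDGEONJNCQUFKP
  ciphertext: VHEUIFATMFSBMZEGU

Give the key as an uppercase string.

  i= 0: V-Z = 22 → W
  i= 1: H-C =  5 → F
  i= 2: E-F = 25 → Z
  i= 3: U-Y = 22 → W
  i= 4: I-D =  5 → F
  i= 5: F-G = 25 → Z
  i= 6: A-E = 22 → W
  i= 7: T-O =  5 → F
  i= 8: M-N = 25 → Z
  i= 9: F-J = 22 → W
  i=10: S-N =  5 → F
  i=11: B-C = 25 → Z
  i=12: M-Q = 22 → W
  i=13: Z-U =  5 → F
  i=14: E-F = 25 → Z
  i=15: G-K = 22 → W
  i=16: U-P =  5 → F
  shifts repeat with period 3: WFZ

WFZ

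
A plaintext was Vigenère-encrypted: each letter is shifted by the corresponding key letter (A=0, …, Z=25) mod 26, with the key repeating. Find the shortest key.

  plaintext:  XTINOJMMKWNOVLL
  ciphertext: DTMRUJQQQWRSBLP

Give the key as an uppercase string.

  i= 0: D-X =  6 → G
  i= 1: T-T =  0 → A
  i= 2: M-I =  4 → E
  i= 3: R-N =  4 → E
  i= 4: U-O =  6 → G
  i= 5: J-J =  0 → A
  i= 6: Q-M =  4 → E
  i= 7: Q-M =  4 → E
  i= 8: Q-K =  6 → G
  i= 9: W-W =  0 → A
  i=10: R-N =  4 → E
  i=11: S-O =  4 → E
  i=12: B-V =  6 → G
  i=13: L-L =  0 → A
  i=14: P-L =  4 → E
  shifts repeat with period 4: GAEE

GAEE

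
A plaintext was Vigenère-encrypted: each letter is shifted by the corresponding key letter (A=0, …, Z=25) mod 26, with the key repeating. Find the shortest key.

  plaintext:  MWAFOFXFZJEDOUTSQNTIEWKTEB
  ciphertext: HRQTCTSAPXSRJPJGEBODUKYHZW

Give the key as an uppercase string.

  i= 0: H-M = 21 → V
  i= 1: R-W = 21 → V
  i= 2: Q-A = 16 → Q
  i= 3: T-F = 14 → O
  i= 4: C-O = 14 → O
  i= 5: T-F = 14 → O
  i= 6: S-X = 21 → V
  i= 7: A-F = 21 → V
  i= 8: P-Z = 16 → Q
  i= 9: X-J = 14 → O
  i=10: S-E = 14 → O
  i=11: R-D = 14 → O
  i=12: J-O = 21 → V
  i=13: P-U = 21 → V
  i=14: J-T = 16 → Q
  i=15: G-S = 14 → O
  i=16: E-Q = 14 → O
  i=17: B-N = 14 → O
  i=18: O-T = 21 → V
  i=19: D-I = 21 → V
  i=20: U-E = 16 → Q
  i=21: K-W = 14 → O
  i=22: Y-K = 14 → O
  i=23: H-T = 14 → O
  i=24: Z-E = 21 → V
  i=25: W-B = 21 → V
  shifts repeat with period 6: VVQOOO

VVQOOO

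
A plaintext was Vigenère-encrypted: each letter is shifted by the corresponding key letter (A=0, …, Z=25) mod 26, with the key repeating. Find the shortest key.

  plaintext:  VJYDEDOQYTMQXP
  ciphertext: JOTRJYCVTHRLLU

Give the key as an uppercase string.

OFV

  i= 0: J-V = 14 → O
  i= 1: O-J =  5 → F
  i= 2: T-Y = 21 → V
  i= 3: R-D = 14 → O
  i= 4: J-E =  5 → F
  i= 5: Y-D = 21 → V
  i= 6: C-O = 14 → O
  i= 7: V-Q =  5 → F
  i= 8: T-Y = 21 → V
  i= 9: H-T = 14 → O
  i=10: R-M =  5 → F
  i=11: L-Q = 21 → V
  i=12: L-X = 14 → O
  i=13: U-P =  5 → F
  shifts repeat with period 3: OFV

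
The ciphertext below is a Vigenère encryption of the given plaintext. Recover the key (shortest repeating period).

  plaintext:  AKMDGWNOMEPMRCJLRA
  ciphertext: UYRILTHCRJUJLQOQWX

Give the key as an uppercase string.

UOFFFX

  i= 0: U-A = 20 → U
  i= 1: Y-K = 14 → O
  i= 2: R-M =  5 → F
  i= 3: I-D =  5 → F
  i= 4: L-G =  5 → F
  i= 5: T-W = 23 → X
  i= 6: H-N = 20 → U
  i= 7: C-O = 14 → O
  i= 8: R-M =  5 → F
  i= 9: J-E =  5 → F
  i=10: U-P =  5 → F
  i=11: J-M = 23 → X
  i=12: L-R = 20 → U
  i=13: Q-C = 14 → O
  i=14: O-J =  5 → F
  i=15: Q-L =  5 → F
  i=16: W-R =  5 → F
  i=17: X-A = 23 → X
  shifts repeat with period 6: UOFFFX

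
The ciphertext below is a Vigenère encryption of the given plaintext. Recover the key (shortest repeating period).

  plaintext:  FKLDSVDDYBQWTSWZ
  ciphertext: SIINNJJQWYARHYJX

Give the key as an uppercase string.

NYXKVOG

  i= 0: S-F = 13 → N
  i= 1: I-K = 24 → Y
  i= 2: I-L = 23 → X
  i= 3: N-D = 10 → K
  i= 4: N-S = 21 → V
  i= 5: J-V = 14 → O
  i= 6: J-D =  6 → G
  i= 7: Q-D = 13 → N
  i= 8: W-Y = 24 → Y
  i= 9: Y-B = 23 → X
  i=10: A-Q = 10 → K
  i=11: R-W = 21 → V
  i=12: H-T = 14 → O
  i=13: Y-S =  6 → G
  i=14: J-W = 13 → N
  i=15: X-Z = 24 → Y
  shifts repeat with period 7: NYXKVOG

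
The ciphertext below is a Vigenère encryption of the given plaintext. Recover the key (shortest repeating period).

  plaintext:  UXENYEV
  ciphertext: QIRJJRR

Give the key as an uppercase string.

  i= 0: Q-U = 22 → W
  i= 1: I-X = 11 → L
  i= 2: R-E = 13 → N
  i= 3: J-N = 22 → W
  i= 4: J-Y = 11 → L
  i= 5: R-E = 13 → N
  i= 6: R-V = 22 → W
  shifts repeat with period 3: WLN

WLN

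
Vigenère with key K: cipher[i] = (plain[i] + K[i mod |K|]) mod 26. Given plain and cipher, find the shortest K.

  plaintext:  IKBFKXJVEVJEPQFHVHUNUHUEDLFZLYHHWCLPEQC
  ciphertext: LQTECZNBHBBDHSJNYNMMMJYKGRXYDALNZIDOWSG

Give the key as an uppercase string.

DGSZSCEG

  i= 0: L-I =  3 → D
  i= 1: Q-K =  6 → G
  i= 2: T-B = 18 → S
  i= 3: E-F = 25 → Z
  i= 4: C-K = 18 → S
  i= 5: Z-X =  2 → C
  i= 6: N-J =  4 → E
  i= 7: B-V =  6 → G
  i= 8: H-E =  3 → D
  i= 9: B-V =  6 → G
  i=10: B-J = 18 → S
  i=11: D-E = 25 → Z
  i=12: H-P = 18 → S
  i=13: S-Q =  2 → C
  i=14: J-F =  4 → E
  i=15: N-H =  6 → G
  i=16: Y-V =  3 → D
  i=17: N-H =  6 → G
  i=18: M-U = 18 → S
  i=19: M-N = 25 → Z
  i=20: M-U = 18 → S
  i=21: J-H =  2 → C
  i=22: Y-U =  4 → E
  i=23: K-E =  6 → G
  i=24: G-D =  3 → D
  i=25: R-L =  6 → G
  i=26: X-F = 18 → S
  i=27: Y-Z = 25 → Z
  i=28: D-L = 18 → S
  i=29: A-Y =  2 → C
  i=30: L-H =  4 → E
  i=31: N-H =  6 → G
  i=32: Z-W =  3 → D
  i=33: I-C =  6 → G
  i=34: D-L = 18 → S
  i=35: O-P = 25 → Z
  i=36: W-E = 18 → S
  i=37: S-Q =  2 → C
  i=38: G-C =  4 → E
  shifts repeat with period 8: DGSZSCEG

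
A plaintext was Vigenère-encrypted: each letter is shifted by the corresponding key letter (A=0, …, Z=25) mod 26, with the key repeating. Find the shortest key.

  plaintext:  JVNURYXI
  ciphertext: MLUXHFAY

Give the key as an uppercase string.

DQH

  i= 0: M-J =  3 → D
  i= 1: L-V = 16 → Q
  i= 2: U-N =  7 → H
  i= 3: X-U =  3 → D
  i= 4: H-R = 16 → Q
  i= 5: F-Y =  7 → H
  i= 6: A-X =  3 → D
  i= 7: Y-I = 16 → Q
  shifts repeat with period 3: DQH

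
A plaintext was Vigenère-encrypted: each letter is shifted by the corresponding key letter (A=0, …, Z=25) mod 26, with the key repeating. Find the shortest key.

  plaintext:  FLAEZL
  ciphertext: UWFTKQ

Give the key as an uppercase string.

  i= 0: U-F = 15 → P
  i= 1: W-L = 11 → L
  i= 2: F-A =  5 → F
  i= 3: T-E = 15 → P
  i= 4: K-Z = 11 → L
  i= 5: Q-L =  5 → F
  shifts repeat with period 3: PLF

PLF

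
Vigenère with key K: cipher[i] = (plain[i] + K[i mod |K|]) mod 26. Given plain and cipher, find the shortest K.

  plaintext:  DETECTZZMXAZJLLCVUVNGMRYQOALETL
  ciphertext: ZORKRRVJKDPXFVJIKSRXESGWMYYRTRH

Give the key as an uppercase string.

  i= 0: Z-D = 22 → W
  i= 1: O-E = 10 → K
  i= 2: R-T = 24 → Y
  i= 3: K-E =  6 → G
  i= 4: R-C = 15 → P
  i= 5: R-T = 24 → Y
  i= 6: V-Z = 22 → W
  i= 7: J-Z = 10 → K
  i= 8: K-M = 24 → Y
  i= 9: D-X =  6 → G
  i=10: P-A = 15 → P
  i=11: X-Z = 24 → Y
  i=12: F-J = 22 → W
  i=13: V-L = 10 → K
  i=14: J-L = 24 → Y
  i=15: I-C =  6 → G
  i=16: K-V = 15 → P
  i=17: S-U = 24 → Y
  i=18: R-V = 22 → W
  i=19: X-N = 10 → K
  i=20: E-G = 24 → Y
  i=21: S-M =  6 → G
  i=22: G-R = 15 → P
  i=23: W-Y = 24 → Y
  i=24: M-Q = 22 → W
  i=25: Y-O = 10 → K
  i=26: Y-A = 24 → Y
  i=27: R-L =  6 → G
  i=28: T-E = 15 → P
  i=29: R-T = 24 → Y
  i=30: H-L = 22 → W
  shifts repeat with period 6: WKYGPY

WKYGPY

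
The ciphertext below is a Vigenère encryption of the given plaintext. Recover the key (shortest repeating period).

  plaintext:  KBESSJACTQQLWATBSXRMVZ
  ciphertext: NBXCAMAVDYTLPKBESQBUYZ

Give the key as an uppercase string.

  i= 0: N-K =  3 → D
  i= 1: B-B =  0 → A
  i= 2: X-E = 19 → T
  i= 3: C-S = 10 → K
  i= 4: A-S =  8 → I
  i= 5: M-J =  3 → D
  i= 6: A-A =  0 → A
  i= 7: V-C = 19 → T
  i= 8: D-T = 10 → K
  i= 9: Y-Q =  8 → I
  i=10: T-Q =  3 → D
  i=11: L-L =  0 → A
  i=12: P-W = 19 → T
  i=13: K-A = 10 → K
  i=14: B-T =  8 → I
  i=15: E-B =  3 → D
  i=16: S-S =  0 → A
  i=17: Q-X = 19 → T
  i=18: B-R = 10 → K
  i=19: U-M =  8 → I
  i=20: Y-V =  3 → D
  i=21: Z-Z =  0 → A
  shifts repeat with period 5: DATKI

DATKI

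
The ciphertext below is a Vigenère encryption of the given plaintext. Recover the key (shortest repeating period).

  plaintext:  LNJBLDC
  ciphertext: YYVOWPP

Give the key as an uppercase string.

NLM

  i= 0: Y-L = 13 → N
  i= 1: Y-N = 11 → L
  i= 2: V-J = 12 → M
  i= 3: O-B = 13 → N
  i= 4: W-L = 11 → L
  i= 5: P-D = 12 → M
  i= 6: P-C = 13 → N
  shifts repeat with period 3: NLM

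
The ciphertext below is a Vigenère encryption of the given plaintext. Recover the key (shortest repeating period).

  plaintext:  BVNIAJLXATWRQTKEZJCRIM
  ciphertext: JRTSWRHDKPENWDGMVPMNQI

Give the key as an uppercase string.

IWGKW

  i= 0: J-B =  8 → I
  i= 1: R-V = 22 → W
  i= 2: T-N =  6 → G
  i= 3: S-I = 10 → K
  i= 4: W-A = 22 → W
  i= 5: R-J =  8 → I
  i= 6: H-L = 22 → W
  i= 7: D-X =  6 → G
  i= 8: K-A = 10 → K
  i= 9: P-T = 22 → W
  i=10: E-W =  8 → I
  i=11: N-R = 22 → W
  i=12: W-Q =  6 → G
  i=13: D-T = 10 → K
  i=14: G-K = 22 → W
  i=15: M-E =  8 → I
  i=16: V-Z = 22 → W
  i=17: P-J =  6 → G
  i=18: M-C = 10 → K
  i=19: N-R = 22 → W
  i=20: Q-I =  8 → I
  i=21: I-M = 22 → W
  shifts repeat with period 5: IWGKW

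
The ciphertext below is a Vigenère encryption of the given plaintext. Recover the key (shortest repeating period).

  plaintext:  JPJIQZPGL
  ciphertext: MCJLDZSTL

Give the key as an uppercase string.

DNA

  i= 0: M-J =  3 → D
  i= 1: C-P = 13 → N
  i= 2: J-J =  0 → A
  i= 3: L-I =  3 → D
  i= 4: D-Q = 13 → N
  i= 5: Z-Z =  0 → A
  i= 6: S-P =  3 → D
  i= 7: T-G = 13 → N
  i= 8: L-L =  0 → A
  shifts repeat with period 3: DNA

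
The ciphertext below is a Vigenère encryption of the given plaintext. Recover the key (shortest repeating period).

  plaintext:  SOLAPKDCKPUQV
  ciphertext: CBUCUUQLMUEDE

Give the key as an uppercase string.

  i= 0: C-S = 10 → K
  i= 1: B-O = 13 → N
  i= 2: U-L =  9 → J
  i= 3: C-A =  2 → C
  i= 4: U-P =  5 → F
  i= 5: U-K = 10 → K
  i= 6: Q-D = 13 → N
  i= 7: L-C =  9 → J
  i= 8: M-K =  2 → C
  i= 9: U-P =  5 → F
  i=10: E-U = 10 → K
  i=11: D-Q = 13 → N
  i=12: E-V =  9 → J
  shifts repeat with period 5: KNJCF

KNJCF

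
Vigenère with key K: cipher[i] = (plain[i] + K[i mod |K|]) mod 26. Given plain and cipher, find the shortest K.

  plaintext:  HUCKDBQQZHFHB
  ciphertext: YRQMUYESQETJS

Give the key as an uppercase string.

  i= 0: Y-H = 17 → R
  i= 1: R-U = 23 → X
  i= 2: Q-C = 14 → O
  i= 3: M-K =  2 → C
  i= 4: U-D = 17 → R
  i= 5: Y-B = 23 → X
  i= 6: E-Q = 14 → O
  i= 7: S-Q =  2 → C
  i= 8: Q-Z = 17 → R
  i= 9: E-H = 23 → X
  i=10: T-F = 14 → O
  i=11: J-H =  2 → C
  i=12: S-B = 17 → R
  shifts repeat with period 4: RXOC

RXOC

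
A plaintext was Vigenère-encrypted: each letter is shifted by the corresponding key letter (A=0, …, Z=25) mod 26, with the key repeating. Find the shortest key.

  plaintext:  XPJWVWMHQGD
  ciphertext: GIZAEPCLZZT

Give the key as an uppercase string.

  i= 0: G-X =  9 → J
  i= 1: I-P = 19 → T
  i= 2: Z-J = 16 → Q
  i= 3: A-W =  4 → E
  i= 4: E-V =  9 → J
  i= 5: P-W = 19 → T
  i= 6: C-M = 16 → Q
  i= 7: L-H =  4 → E
  i= 8: Z-Q =  9 → J
  i= 9: Z-G = 19 → T
  i=10: T-D = 16 → Q
  shifts repeat with period 4: JTQE

JTQE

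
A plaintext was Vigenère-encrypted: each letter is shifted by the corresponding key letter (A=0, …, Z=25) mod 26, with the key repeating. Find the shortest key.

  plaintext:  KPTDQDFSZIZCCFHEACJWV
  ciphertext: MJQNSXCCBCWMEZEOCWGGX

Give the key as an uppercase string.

CUXK

  i= 0: M-K =  2 → C
  i= 1: J-P = 20 → U
  i= 2: Q-T = 23 → X
  i= 3: N-D = 10 → K
  i= 4: S-Q =  2 → C
  i= 5: X-D = 20 → U
  i= 6: C-F = 23 → X
  i= 7: C-S = 10 → K
  i= 8: B-Z =  2 → C
  i= 9: C-I = 20 → U
  i=10: W-Z = 23 → X
  i=11: M-C = 10 → K
  i=12: E-C =  2 → C
  i=13: Z-F = 20 → U
  i=14: E-H = 23 → X
  i=15: O-E = 10 → K
  i=16: C-A =  2 → C
  i=17: W-C = 20 → U
  i=18: G-J = 23 → X
  i=19: G-W = 10 → K
  i=20: X-V =  2 → C
  shifts repeat with period 4: CUXK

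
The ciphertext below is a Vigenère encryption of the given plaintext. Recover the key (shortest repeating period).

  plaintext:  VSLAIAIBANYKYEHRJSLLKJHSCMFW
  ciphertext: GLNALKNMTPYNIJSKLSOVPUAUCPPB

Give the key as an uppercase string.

LTCADKF

  i= 0: G-V = 11 → L
  i= 1: L-S = 19 → T
  i= 2: N-L =  2 → C
  i= 3: A-A =  0 → A
  i= 4: L-I =  3 → D
  i= 5: K-A = 10 → K
  i= 6: N-I =  5 → F
  i= 7: M-B = 11 → L
  i= 8: T-A = 19 → T
  i= 9: P-N =  2 → C
  i=10: Y-Y =  0 → A
  i=11: N-K =  3 → D
  i=12: I-Y = 10 → K
  i=13: J-E =  5 → F
  i=14: S-H = 11 → L
  i=15: K-R = 19 → T
  i=16: L-J =  2 → C
  i=17: S-S =  0 → A
  i=18: O-L =  3 → D
  i=19: V-L = 10 → K
  i=20: P-K =  5 → F
  i=21: U-J = 11 → L
  i=22: A-H = 19 → T
  i=23: U-S =  2 → C
  i=24: C-C =  0 → A
  i=25: P-M =  3 → D
  i=26: P-F = 10 → K
  i=27: B-W =  5 → F
  shifts repeat with period 7: LTCADKF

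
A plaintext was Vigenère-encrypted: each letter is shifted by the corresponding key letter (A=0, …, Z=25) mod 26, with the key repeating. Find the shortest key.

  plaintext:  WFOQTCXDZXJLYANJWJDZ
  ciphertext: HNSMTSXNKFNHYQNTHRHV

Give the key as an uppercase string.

LIEWAQAK

  i= 0: H-W = 11 → L
  i= 1: N-F =  8 → I
  i= 2: S-O =  4 → E
  i= 3: M-Q = 22 → W
  i= 4: T-T =  0 → A
  i= 5: S-C = 16 → Q
  i= 6: X-X =  0 → A
  i= 7: N-D = 10 → K
  i= 8: K-Z = 11 → L
  i= 9: F-X =  8 → I
  i=10: N-J =  4 → E
  i=11: H-L = 22 → W
  i=12: Y-Y =  0 → A
  i=13: Q-A = 16 → Q
  i=14: N-N =  0 → A
  i=15: T-J = 10 → K
  i=16: H-W = 11 → L
  i=17: R-J =  8 → I
  i=18: H-D =  4 → E
  i=19: V-Z = 22 → W
  shifts repeat with period 8: LIEWAQAK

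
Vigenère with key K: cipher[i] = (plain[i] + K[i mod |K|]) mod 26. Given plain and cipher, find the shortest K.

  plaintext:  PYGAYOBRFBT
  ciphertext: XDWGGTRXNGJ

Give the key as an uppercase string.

IFQG

  i= 0: X-P =  8 → I
  i= 1: D-Y =  5 → F
  i= 2: W-G = 16 → Q
  i= 3: G-A =  6 → G
  i= 4: G-Y =  8 → I
  i= 5: T-O =  5 → F
  i= 6: R-B = 16 → Q
  i= 7: X-R =  6 → G
  i= 8: N-F =  8 → I
  i= 9: G-B =  5 → F
  i=10: J-T = 16 → Q
  shifts repeat with period 4: IFQG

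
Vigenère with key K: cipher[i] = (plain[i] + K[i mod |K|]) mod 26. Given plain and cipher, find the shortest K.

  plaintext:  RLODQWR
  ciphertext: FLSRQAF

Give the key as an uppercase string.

OAE

  i= 0: F-R = 14 → O
  i= 1: L-L =  0 → A
  i= 2: S-O =  4 → E
  i= 3: R-D = 14 → O
  i= 4: Q-Q =  0 → A
  i= 5: A-W =  4 → E
  i= 6: F-R = 14 → O
  shifts repeat with period 3: OAE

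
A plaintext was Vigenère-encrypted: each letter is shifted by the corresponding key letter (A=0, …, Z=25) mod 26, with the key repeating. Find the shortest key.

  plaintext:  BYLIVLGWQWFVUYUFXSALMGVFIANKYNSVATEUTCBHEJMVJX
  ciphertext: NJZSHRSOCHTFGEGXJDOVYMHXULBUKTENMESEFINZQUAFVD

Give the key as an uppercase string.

  i= 0: N-B = 12 → M
  i= 1: J-Y = 11 → L
  i= 2: Z-L = 14 → O
  i= 3: S-I = 10 → K
  i= 4: H-V = 12 → M
  i= 5: R-L =  6 → G
  i= 6: S-G = 12 → M
  i= 7: O-W = 18 → S
  i= 8: C-Q = 12 → M
  i= 9: H-W = 11 → L
  i=10: T-F = 14 → O
  i=11: F-V = 10 → K
  i=12: G-U = 12 → M
  i=13: E-Y =  6 → G
  i=14: G-U = 12 → M
  i=15: X-F = 18 → S
  i=16: J-X = 12 → M
  i=17: D-S = 11 → L
  i=18: O-A = 14 → O
  i=19: V-L = 10 → K
  i=20: Y-M = 12 → M
  i=21: M-G =  6 → G
  i=22: H-V = 12 → M
  i=23: X-F = 18 → S
  i=24: U-I = 12 → M
  i=25: L-A = 11 → L
  i=26: B-N = 14 → O
  i=27: U-K = 10 → K
  i=28: K-Y = 12 → M
  i=29: T-N =  6 → G
  i=30: E-S = 12 → M
  i=31: N-V = 18 → S
  i=32: M-A = 12 → M
  i=33: E-T = 11 → L
  i=34: S-E = 14 → O
  i=35: E-U = 10 → K
  i=36: F-T = 12 → M
  i=37: I-C =  6 → G
  i=38: N-B = 12 → M
  i=39: Z-H = 18 → S
  i=40: Q-E = 12 → M
  i=41: U-J = 11 → L
  i=42: A-M = 14 → O
  i=43: F-V = 10 → K
  i=44: V-J = 12 → M
  i=45: D-X =  6 → G
  shifts repeat with period 8: MLOKMGMS

MLOKMGMS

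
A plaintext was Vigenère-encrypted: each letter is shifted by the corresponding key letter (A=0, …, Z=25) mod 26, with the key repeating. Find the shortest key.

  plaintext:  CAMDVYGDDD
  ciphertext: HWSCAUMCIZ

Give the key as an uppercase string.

  i= 0: H-C =  5 → F
  i= 1: W-A = 22 → W
  i= 2: S-M =  6 → G
  i= 3: C-D = 25 → Z
  i= 4: A-V =  5 → F
  i= 5: U-Y = 22 → W
  i= 6: M-G =  6 → G
  i= 7: C-D = 25 → Z
  i= 8: I-D =  5 → F
  i= 9: Z-D = 22 → W
  shifts repeat with period 4: FWGZ

FWGZ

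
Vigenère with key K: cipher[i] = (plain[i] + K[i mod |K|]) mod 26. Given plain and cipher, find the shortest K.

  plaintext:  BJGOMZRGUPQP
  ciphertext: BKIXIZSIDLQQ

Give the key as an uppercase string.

ABCJW

  i= 0: B-B =  0 → A
  i= 1: K-J =  1 → B
  i= 2: I-G =  2 → C
  i= 3: X-O =  9 → J
  i= 4: I-M = 22 → W
  i= 5: Z-Z =  0 → A
  i= 6: S-R =  1 → B
  i= 7: I-G =  2 → C
  i= 8: D-U =  9 → J
  i= 9: L-P = 22 → W
  i=10: Q-Q =  0 → A
  i=11: Q-P =  1 → B
  shifts repeat with period 5: ABCJW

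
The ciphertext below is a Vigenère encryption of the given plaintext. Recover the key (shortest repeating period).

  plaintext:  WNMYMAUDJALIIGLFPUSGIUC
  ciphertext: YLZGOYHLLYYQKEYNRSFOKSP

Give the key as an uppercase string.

CYNI

  i= 0: Y-W =  2 → C
  i= 1: L-N = 24 → Y
  i= 2: Z-M = 13 → N
  i= 3: G-Y =  8 → I
  i= 4: O-M =  2 → C
  i= 5: Y-A = 24 → Y
  i= 6: H-U = 13 → N
  i= 7: L-D =  8 → I
  i= 8: L-J =  2 → C
  i= 9: Y-A = 24 → Y
  i=10: Y-L = 13 → N
  i=11: Q-I =  8 → I
  i=12: K-I =  2 → C
  i=13: E-G = 24 → Y
  i=14: Y-L = 13 → N
  i=15: N-F =  8 → I
  i=16: R-P =  2 → C
  i=17: S-U = 24 → Y
  i=18: F-S = 13 → N
  i=19: O-G =  8 → I
  i=20: K-I =  2 → C
  i=21: S-U = 24 → Y
  i=22: P-C = 13 → N
  shifts repeat with period 4: CYNI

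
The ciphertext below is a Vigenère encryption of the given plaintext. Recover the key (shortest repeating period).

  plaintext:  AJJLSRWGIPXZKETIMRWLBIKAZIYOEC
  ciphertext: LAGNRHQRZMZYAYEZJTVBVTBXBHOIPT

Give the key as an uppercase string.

LRXCZQU

  i= 0: L-A = 11 → L
  i= 1: A-J = 17 → R
  i= 2: G-J = 23 → X
  i= 3: N-L =  2 → C
  i= 4: R-S = 25 → Z
  i= 5: H-R = 16 → Q
  i= 6: Q-W = 20 → U
  i= 7: R-G = 11 → L
  i= 8: Z-I = 17 → R
  i= 9: M-P = 23 → X
  i=10: Z-X =  2 → C
  i=11: Y-Z = 25 → Z
  i=12: A-K = 16 → Q
  i=13: Y-E = 20 → U
  i=14: E-T = 11 → L
  i=15: Z-I = 17 → R
  i=16: J-M = 23 → X
  i=17: T-R =  2 → C
  i=18: V-W = 25 → Z
  i=19: B-L = 16 → Q
  i=20: V-B = 20 → U
  i=21: T-I = 11 → L
  i=22: B-K = 17 → R
  i=23: X-A = 23 → X
  i=24: B-Z =  2 → C
  i=25: H-I = 25 → Z
  i=26: O-Y = 16 → Q
  i=27: I-O = 20 → U
  i=28: P-E = 11 → L
  i=29: T-C = 17 → R
  shifts repeat with period 7: LRXCZQU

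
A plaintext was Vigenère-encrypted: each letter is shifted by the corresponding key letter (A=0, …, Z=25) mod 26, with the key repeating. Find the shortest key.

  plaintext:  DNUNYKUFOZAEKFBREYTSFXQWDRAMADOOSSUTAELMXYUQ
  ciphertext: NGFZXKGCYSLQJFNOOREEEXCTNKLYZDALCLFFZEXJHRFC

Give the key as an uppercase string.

  i= 0: N-D = 10 → K
  i= 1: G-N = 19 → T
  i= 2: F-U = 11 → L
  i= 3: Z-N = 12 → M
  i= 4: X-Y = 25 → Z
  i= 5: K-K =  0 → A
  i= 6: G-U = 12 → M
  i= 7: C-F = 23 → X
  i= 8: Y-O = 10 → K
  i= 9: S-Z = 19 → T
  i=10: L-A = 11 → L
  i=11: Q-E = 12 → M
  i=12: J-K = 25 → Z
  i=13: F-F =  0 → A
  i=14: N-B = 12 → M
  i=15: O-R = 23 → X
  i=16: O-E = 10 → K
  i=17: R-Y = 19 → T
  i=18: E-T = 11 → L
  i=19: E-S = 12 → M
  i=20: E-F = 25 → Z
  i=21: X-X =  0 → A
  i=22: C-Q = 12 → M
  i=23: T-W = 23 → X
  i=24: N-D = 10 → K
  i=25: K-R = 19 → T
  i=26: L-A = 11 → L
  i=27: Y-M = 12 → M
  i=28: Z-A = 25 → Z
  i=29: D-D =  0 → A
  i=30: A-O = 12 → M
  i=31: L-O = 23 → X
  i=32: C-S = 10 → K
  i=33: L-S = 19 → T
  i=34: F-U = 11 → L
  i=35: F-T = 12 → M
  i=36: Z-A = 25 → Z
  i=37: E-E =  0 → A
  i=38: X-L = 12 → M
  i=39: J-M = 23 → X
  i=40: H-X = 10 → K
  i=41: R-Y = 19 → T
  i=42: F-U = 11 → L
  i=43: C-Q = 12 → M
  shifts repeat with period 8: KTLMZAMX

KTLMZAMX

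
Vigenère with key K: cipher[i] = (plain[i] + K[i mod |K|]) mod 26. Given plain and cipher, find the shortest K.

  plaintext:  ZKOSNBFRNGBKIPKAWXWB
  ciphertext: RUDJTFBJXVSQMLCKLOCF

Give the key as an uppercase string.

  i= 0: R-Z = 18 → S
  i= 1: U-K = 10 → K
  i= 2: D-O = 15 → P
  i= 3: J-S = 17 → R
  i= 4: T-N =  6 → G
  i= 5: F-B =  4 → E
  i= 6: B-F = 22 → W
  i= 7: J-R = 18 → S
  i= 8: X-N = 10 → K
  i= 9: V-G = 15 → P
  i=10: S-B = 17 → R
  i=11: Q-K =  6 → G
  i=12: M-I =  4 → E
  i=13: L-P = 22 → W
  i=14: C-K = 18 → S
  i=15: K-A = 10 → K
  i=16: L-W = 15 → P
  i=17: O-X = 17 → R
  i=18: C-W =  6 → G
  i=19: F-B =  4 → E
  shifts repeat with period 7: SKPRGEW

SKPRGEW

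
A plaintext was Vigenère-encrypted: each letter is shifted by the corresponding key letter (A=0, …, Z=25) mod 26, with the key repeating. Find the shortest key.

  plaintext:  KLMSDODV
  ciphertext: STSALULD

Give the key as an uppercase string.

  i= 0: S-K =  8 → I
  i= 1: T-L =  8 → I
  i= 2: S-M =  6 → G
  i= 3: A-S =  8 → I
  i= 4: L-D =  8 → I
  i= 5: U-O =  6 → G
  i= 6: L-D =  8 → I
  i= 7: D-V =  8 → I
  shifts repeat with period 3: IIG

IIG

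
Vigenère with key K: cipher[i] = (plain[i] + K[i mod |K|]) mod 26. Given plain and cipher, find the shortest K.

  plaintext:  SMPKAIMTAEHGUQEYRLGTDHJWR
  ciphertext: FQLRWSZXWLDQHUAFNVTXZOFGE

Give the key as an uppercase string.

NEWHWK

  i= 0: F-S = 13 → N
  i= 1: Q-M =  4 → E
  i= 2: L-P = 22 → W
  i= 3: R-K =  7 → H
  i= 4: W-A = 22 → W
  i= 5: S-I = 10 → K
  i= 6: Z-M = 13 → N
  i= 7: X-T =  4 → E
  i= 8: W-A = 22 → W
  i= 9: L-E =  7 → H
  i=10: D-H = 22 → W
  i=11: Q-G = 10 → K
  i=12: H-U = 13 → N
  i=13: U-Q =  4 → E
  i=14: A-E = 22 → W
  i=15: F-Y =  7 → H
  i=16: N-R = 22 → W
  i=17: V-L = 10 → K
  i=18: T-G = 13 → N
  i=19: X-T =  4 → E
  i=20: Z-D = 22 → W
  i=21: O-H =  7 → H
  i=22: F-J = 22 → W
  i=23: G-W = 10 → K
  i=24: E-R = 13 → N
  shifts repeat with period 6: NEWHWK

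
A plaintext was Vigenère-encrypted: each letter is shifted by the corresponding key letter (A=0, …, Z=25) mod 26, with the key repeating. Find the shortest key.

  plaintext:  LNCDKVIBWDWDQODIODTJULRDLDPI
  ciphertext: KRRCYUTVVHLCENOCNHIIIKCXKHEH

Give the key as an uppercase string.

  i= 0: K-L = 25 → Z
  i= 1: R-N =  4 → E
  i= 2: R-C = 15 → P
  i= 3: C-D = 25 → Z
  i= 4: Y-K = 14 → O
  i= 5: U-V = 25 → Z
  i= 6: T-I = 11 → L
  i= 7: V-B = 20 → U
  i= 8: V-W = 25 → Z
  i= 9: H-D =  4 → E
  i=10: L-W = 15 → P
  i=11: C-D = 25 → Z
  i=12: E-Q = 14 → O
  i=13: N-O = 25 → Z
  i=14: O-D = 11 → L
  i=15: C-I = 20 → U
  i=16: N-O = 25 → Z
  i=17: H-D =  4 → E
  i=18: I-T = 15 → P
  i=19: I-J = 25 → Z
  i=20: I-U = 14 → O
  i=21: K-L = 25 → Z
  i=22: C-R = 11 → L
  i=23: X-D = 20 → U
  i=24: K-L = 25 → Z
  i=25: H-D =  4 → E
  i=26: E-P = 15 → P
  i=27: H-I = 25 → Z
  shifts repeat with period 8: ZEPZOZLU

ZEPZOZLU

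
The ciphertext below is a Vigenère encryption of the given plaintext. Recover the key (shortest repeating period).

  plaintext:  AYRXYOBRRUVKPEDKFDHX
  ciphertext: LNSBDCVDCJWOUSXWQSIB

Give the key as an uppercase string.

LPBEFOUM

  i= 0: L-A = 11 → L
  i= 1: N-Y = 15 → P
  i= 2: S-R =  1 → B
  i= 3: B-X =  4 → E
  i= 4: D-Y =  5 → F
  i= 5: C-O = 14 → O
  i= 6: V-B = 20 → U
  i= 7: D-R = 12 → M
  i= 8: C-R = 11 → L
  i= 9: J-U = 15 → P
  i=10: W-V =  1 → B
  i=11: O-K =  4 → E
  i=12: U-P =  5 → F
  i=13: S-E = 14 → O
  i=14: X-D = 20 → U
  i=15: W-K = 12 → M
  i=16: Q-F = 11 → L
  i=17: S-D = 15 → P
  i=18: I-H =  1 → B
  i=19: B-X =  4 → E
  shifts repeat with period 8: LPBEFOUM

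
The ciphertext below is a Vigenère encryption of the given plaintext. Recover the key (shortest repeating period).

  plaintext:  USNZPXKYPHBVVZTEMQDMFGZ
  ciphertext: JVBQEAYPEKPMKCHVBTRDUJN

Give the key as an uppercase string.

  i= 0: J-U = 15 → P
  i= 1: V-S =  3 → D
  i= 2: B-N = 14 → O
  i= 3: Q-Z = 17 → R
  i= 4: E-P = 15 → P
  i= 5: A-X =  3 → D
  i= 6: Y-K = 14 → O
  i= 7: P-Y = 17 → R
  i= 8: E-P = 15 → P
  i= 9: K-H =  3 → D
  i=10: P-B = 14 → O
  i=11: M-V = 17 → R
  i=12: K-V = 15 → P
  i=13: C-Z =  3 → D
  i=14: H-T = 14 → O
  i=15: V-E = 17 → R
  i=16: B-M = 15 → P
  i=17: T-Q =  3 → D
  i=18: R-D = 14 → O
  i=19: D-M = 17 → R
  i=20: U-F = 15 → P
  i=21: J-G =  3 → D
  i=22: N-Z = 14 → O
  shifts repeat with period 4: PDOR

PDOR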